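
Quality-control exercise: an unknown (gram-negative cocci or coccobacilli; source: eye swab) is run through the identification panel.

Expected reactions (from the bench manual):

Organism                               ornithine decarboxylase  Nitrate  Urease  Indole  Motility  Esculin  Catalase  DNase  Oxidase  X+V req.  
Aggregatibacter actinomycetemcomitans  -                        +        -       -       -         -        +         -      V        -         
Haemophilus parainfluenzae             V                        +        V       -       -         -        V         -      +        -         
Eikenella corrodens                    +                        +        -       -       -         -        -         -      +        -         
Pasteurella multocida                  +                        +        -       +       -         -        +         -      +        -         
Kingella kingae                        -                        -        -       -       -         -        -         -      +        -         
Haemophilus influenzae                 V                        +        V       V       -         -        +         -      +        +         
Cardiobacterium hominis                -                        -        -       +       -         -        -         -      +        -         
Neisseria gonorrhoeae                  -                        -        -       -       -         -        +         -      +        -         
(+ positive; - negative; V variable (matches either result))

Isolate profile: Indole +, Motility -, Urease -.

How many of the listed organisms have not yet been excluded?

Indole +: excludes 5 organisms — 3 left.
Urease -: all 3 remaining candidates are consistent.
Motility -: all 3 remaining candidates are consistent.
Still consistent: Cardiobacterium hominis, Haemophilus influenzae, Pasteurella multocida.

3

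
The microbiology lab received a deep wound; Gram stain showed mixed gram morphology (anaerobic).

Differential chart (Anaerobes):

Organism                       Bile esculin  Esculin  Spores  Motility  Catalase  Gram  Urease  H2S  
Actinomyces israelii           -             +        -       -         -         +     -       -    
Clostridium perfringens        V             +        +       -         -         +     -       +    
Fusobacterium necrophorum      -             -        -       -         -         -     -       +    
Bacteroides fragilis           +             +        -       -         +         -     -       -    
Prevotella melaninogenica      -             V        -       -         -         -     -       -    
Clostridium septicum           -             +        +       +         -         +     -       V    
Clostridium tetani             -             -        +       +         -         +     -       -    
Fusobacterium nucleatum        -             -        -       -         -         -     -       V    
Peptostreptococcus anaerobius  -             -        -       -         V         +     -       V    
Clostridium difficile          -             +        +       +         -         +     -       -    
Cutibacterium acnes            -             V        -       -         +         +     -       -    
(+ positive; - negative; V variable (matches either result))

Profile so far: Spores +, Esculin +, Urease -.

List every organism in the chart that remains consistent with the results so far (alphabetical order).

Clostridium difficile, Clostridium perfringens, Clostridium septicum

Spores +: excludes 7 organisms — 4 left.
Urease -: all 4 remaining candidates are consistent.
Esculin +: excludes Clostridium tetani — 3 left.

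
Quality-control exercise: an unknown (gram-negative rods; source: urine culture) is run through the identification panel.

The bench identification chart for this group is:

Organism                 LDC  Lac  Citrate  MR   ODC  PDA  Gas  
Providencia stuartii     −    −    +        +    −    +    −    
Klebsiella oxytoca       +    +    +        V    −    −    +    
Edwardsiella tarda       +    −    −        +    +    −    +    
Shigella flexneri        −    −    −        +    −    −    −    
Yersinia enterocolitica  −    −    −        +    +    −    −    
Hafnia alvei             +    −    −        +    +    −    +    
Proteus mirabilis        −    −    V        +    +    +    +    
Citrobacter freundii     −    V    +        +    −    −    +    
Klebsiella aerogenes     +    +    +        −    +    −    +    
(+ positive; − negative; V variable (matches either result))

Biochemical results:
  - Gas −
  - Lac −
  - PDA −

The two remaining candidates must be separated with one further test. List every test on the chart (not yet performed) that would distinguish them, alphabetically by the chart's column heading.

PDA −: excludes Providencia stuartii, Proteus mirabilis — 7 left.
Gas −: excludes 5 organisms — 2 left.
Lac −: all 2 remaining candidates are consistent.
Two candidates remain: Shigella flexneri and Yersinia enterocolitica.
  LDC: − vs − — same for both, does not separate.
  Citrate: − vs − — same for both, does not separate.
  MR: + vs + — same for both, does not separate.
  ODC: Shigella flexneri −, Yersinia enterocolitica + — discriminates.

ODC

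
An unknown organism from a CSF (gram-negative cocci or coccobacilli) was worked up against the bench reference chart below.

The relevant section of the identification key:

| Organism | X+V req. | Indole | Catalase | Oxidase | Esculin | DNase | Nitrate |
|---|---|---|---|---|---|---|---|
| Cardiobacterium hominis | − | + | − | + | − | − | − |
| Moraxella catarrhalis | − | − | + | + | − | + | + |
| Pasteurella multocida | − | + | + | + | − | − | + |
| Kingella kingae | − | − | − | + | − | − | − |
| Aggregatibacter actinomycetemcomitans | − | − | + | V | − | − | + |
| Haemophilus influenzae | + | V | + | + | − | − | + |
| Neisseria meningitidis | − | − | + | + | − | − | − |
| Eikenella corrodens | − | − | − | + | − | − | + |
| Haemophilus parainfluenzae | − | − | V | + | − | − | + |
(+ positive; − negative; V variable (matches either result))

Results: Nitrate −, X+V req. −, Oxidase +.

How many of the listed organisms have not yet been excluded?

3

X+V req. −: excludes Haemophilus influenzae — 8 left.
Oxidase +: all 8 remaining candidates are consistent.
Nitrate −: excludes 5 organisms — 3 left.
Still consistent: Cardiobacterium hominis, Kingella kingae, Neisseria meningitidis.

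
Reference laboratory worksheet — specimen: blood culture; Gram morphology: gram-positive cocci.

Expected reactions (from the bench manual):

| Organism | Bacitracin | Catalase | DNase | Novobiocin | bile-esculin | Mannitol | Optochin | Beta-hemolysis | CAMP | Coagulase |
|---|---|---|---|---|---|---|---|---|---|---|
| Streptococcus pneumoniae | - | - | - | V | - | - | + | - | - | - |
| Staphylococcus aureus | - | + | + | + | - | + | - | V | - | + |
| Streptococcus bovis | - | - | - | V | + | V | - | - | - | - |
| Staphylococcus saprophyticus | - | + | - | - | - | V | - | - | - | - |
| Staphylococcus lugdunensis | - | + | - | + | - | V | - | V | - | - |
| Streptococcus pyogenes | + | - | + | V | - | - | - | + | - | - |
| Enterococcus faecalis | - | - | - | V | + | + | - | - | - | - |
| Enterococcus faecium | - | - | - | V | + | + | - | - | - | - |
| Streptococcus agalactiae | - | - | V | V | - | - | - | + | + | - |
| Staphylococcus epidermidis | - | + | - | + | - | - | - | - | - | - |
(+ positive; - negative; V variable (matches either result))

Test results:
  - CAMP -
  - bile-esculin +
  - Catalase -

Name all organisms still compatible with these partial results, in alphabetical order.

Enterococcus faecalis, Enterococcus faecium, Streptococcus bovis

Catalase -: excludes Staphylococcus aureus, Staphylococcus saprophyticus, Staphylococcus lugdunensis, Staphylococcus epidermidis — 6 left.
bile-esculin +: excludes Streptococcus pneumoniae, Streptococcus pyogenes, Streptococcus agalactiae — 3 left.
CAMP -: all 3 remaining candidates are consistent.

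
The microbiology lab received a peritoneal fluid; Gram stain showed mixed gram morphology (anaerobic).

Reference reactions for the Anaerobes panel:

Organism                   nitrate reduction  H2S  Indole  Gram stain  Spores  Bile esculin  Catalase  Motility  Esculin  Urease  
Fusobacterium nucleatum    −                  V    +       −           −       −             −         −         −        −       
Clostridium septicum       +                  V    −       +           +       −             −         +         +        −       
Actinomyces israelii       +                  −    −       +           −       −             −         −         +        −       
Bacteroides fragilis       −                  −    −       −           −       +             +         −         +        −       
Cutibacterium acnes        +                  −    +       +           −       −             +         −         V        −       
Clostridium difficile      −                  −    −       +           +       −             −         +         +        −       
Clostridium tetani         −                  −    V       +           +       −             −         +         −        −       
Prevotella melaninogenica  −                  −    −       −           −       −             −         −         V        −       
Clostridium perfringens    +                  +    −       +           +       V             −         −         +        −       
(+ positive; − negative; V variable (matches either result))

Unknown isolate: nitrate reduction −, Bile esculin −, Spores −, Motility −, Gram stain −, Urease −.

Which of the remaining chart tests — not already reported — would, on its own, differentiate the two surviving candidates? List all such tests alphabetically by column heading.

nitrate reduction −: excludes Clostridium septicum, Actinomyces israelii, Cutibacterium acnes, Clostridium perfringens — 5 left.
Spores −: excludes Clostridium difficile, Clostridium tetani — 3 left.
Motility −: all 3 remaining candidates are consistent.
Gram stain −: all 3 remaining candidates are consistent.
Urease −: all 3 remaining candidates are consistent.
Bile esculin −: excludes Bacteroides fragilis — 2 left.
Two candidates remain: Fusobacterium nucleatum and Prevotella melaninogenica.
  H2S: V vs − — variable for at least one, does not separate.
  Indole: Fusobacterium nucleatum +, Prevotella melaninogenica − — discriminates.
  Catalase: − vs − — same for both, does not separate.
  Esculin: − vs V — variable for at least one, does not separate.

Indole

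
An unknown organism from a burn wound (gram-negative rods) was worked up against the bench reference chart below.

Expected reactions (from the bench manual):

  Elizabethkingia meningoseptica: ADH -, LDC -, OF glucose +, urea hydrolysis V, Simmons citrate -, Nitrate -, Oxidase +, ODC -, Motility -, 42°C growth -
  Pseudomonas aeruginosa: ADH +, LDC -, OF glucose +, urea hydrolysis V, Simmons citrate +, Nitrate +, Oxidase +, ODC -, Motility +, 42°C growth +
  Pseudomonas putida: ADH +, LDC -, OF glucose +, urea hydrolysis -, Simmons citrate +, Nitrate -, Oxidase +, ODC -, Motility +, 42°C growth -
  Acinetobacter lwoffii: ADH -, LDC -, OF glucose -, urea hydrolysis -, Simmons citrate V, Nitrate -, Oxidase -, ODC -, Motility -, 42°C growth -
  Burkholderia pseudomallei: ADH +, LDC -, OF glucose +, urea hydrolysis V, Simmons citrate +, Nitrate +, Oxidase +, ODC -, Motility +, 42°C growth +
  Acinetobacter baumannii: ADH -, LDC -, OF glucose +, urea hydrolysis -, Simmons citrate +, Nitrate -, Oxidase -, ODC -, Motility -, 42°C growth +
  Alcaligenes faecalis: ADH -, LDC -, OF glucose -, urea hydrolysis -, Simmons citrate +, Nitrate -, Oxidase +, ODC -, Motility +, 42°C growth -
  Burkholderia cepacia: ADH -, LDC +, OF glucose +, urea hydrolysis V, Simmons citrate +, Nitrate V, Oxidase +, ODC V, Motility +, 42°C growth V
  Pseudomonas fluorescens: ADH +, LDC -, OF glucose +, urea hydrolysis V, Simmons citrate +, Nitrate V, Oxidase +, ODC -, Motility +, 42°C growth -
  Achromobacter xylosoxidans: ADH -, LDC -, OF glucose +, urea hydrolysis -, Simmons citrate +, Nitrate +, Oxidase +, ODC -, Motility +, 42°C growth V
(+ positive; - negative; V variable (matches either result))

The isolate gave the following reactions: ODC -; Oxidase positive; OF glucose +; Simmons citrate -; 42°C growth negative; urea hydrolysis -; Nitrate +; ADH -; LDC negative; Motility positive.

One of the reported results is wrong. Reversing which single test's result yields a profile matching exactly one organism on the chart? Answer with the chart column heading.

Simmons citrate

As reported, no row in the chart matches all 10 reactions.
Reversing Nitrate → still no organism matches.
Reversing Oxidase → still no organism matches.
Reversing 42°C growth → still no organism matches.
Reversing ADH → still no organism matches.
Reversing LDC → still no organism matches.
Reversing Simmons citrate (to +) → unique match: Achromobacter xylosoxidans.
Reversing OF glucose → still no organism matches.
Reversing Motility → still no organism matches.
Reversing ODC → still no organism matches.
Reversing urea hydrolysis → still no organism matches.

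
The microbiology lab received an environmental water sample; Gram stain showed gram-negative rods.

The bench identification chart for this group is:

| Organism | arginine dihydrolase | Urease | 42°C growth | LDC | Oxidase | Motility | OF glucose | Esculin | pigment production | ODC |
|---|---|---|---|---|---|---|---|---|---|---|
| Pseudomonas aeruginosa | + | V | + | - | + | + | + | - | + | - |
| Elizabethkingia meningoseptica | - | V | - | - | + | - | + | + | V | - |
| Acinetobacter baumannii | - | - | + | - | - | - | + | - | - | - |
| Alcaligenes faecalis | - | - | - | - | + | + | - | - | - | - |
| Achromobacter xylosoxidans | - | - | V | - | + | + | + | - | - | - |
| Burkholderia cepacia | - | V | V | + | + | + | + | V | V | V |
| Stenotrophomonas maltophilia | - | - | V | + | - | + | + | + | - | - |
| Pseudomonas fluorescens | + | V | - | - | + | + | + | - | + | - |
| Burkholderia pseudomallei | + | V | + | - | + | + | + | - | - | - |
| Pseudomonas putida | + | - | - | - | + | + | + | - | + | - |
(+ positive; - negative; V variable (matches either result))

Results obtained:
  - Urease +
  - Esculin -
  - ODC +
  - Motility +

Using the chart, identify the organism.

Burkholderia cepacia

Esculin -: excludes Elizabethkingia meningoseptica, Stenotrophomonas maltophilia — 8 left.
ODC +: excludes 7 organisms — 1 left.
Motility +: the one remaining candidate is consistent.
Urease +: the one remaining candidate is consistent.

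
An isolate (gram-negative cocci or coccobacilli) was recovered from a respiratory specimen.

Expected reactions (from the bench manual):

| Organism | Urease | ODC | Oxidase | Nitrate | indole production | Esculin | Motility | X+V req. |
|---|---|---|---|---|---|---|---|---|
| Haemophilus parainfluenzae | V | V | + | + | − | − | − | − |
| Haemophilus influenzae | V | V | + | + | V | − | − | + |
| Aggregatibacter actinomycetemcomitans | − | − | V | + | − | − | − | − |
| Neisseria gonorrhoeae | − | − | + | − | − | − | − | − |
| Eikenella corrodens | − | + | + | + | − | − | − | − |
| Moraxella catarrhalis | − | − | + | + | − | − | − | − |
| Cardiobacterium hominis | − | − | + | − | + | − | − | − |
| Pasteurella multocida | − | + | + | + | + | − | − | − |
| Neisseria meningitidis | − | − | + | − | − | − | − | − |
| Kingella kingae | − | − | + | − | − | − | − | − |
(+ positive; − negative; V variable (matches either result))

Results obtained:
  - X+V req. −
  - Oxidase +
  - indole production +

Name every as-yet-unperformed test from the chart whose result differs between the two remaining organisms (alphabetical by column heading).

Oxidase +: all 10 remaining candidates are consistent.
X+V req. −: excludes Haemophilus influenzae — 9 left.
indole production +: excludes 7 organisms — 2 left.
Two candidates remain: Cardiobacterium hominis and Pasteurella multocida.
  Urease: − vs − — same for both, does not separate.
  ODC: Cardiobacterium hominis −, Pasteurella multocida + — discriminates.
  Nitrate: Cardiobacterium hominis −, Pasteurella multocida + — discriminates.
  Esculin: − vs − — same for both, does not separate.
  Motility: − vs − — same for both, does not separate.

Nitrate, ODC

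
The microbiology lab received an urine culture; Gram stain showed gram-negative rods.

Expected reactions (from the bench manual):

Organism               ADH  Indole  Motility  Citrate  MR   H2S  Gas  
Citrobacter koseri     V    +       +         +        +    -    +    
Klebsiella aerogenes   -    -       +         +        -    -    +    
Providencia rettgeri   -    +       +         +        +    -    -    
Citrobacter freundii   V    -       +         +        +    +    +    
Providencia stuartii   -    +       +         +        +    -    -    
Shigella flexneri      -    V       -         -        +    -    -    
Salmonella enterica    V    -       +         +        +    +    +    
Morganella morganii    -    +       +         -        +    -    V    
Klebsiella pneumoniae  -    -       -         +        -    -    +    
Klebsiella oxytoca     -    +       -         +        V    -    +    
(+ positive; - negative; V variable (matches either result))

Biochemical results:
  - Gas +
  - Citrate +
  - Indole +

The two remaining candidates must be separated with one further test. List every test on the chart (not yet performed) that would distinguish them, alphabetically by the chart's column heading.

Motility

Citrate +: excludes Shigella flexneri, Morganella morganii — 8 left.
Gas +: excludes Providencia rettgeri, Providencia stuartii — 6 left.
Indole +: excludes Klebsiella aerogenes, Citrobacter freundii, Salmonella enterica, Klebsiella pneumoniae — 2 left.
Two candidates remain: Citrobacter koseri and Klebsiella oxytoca.
  ADH: V vs - — variable for at least one, does not separate.
  Motility: Citrobacter koseri +, Klebsiella oxytoca - — discriminates.
  MR: + vs V — variable for at least one, does not separate.
  H2S: - vs - — same for both, does not separate.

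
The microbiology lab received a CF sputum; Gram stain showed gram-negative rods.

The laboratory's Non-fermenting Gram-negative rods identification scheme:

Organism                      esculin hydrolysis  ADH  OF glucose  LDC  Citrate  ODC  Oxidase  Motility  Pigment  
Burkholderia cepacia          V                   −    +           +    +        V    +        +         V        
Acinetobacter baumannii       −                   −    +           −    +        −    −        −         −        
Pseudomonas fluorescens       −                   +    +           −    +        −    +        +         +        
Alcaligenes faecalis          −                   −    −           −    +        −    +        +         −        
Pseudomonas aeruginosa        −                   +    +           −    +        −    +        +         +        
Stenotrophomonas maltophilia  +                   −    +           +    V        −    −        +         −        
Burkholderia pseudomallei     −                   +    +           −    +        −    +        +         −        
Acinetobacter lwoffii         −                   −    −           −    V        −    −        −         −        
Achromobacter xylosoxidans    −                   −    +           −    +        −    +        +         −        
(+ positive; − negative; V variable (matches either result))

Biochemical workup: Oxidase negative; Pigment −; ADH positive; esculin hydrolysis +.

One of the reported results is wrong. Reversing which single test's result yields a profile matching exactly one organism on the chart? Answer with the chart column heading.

ADH

As reported, no row in the chart matches all 4 reactions.
Reversing Pigment → still no organism matches.
Reversing esculin hydrolysis → still no organism matches.
Reversing ADH (to −) → unique match: Stenotrophomonas maltophilia.
Reversing Oxidase → still no organism matches.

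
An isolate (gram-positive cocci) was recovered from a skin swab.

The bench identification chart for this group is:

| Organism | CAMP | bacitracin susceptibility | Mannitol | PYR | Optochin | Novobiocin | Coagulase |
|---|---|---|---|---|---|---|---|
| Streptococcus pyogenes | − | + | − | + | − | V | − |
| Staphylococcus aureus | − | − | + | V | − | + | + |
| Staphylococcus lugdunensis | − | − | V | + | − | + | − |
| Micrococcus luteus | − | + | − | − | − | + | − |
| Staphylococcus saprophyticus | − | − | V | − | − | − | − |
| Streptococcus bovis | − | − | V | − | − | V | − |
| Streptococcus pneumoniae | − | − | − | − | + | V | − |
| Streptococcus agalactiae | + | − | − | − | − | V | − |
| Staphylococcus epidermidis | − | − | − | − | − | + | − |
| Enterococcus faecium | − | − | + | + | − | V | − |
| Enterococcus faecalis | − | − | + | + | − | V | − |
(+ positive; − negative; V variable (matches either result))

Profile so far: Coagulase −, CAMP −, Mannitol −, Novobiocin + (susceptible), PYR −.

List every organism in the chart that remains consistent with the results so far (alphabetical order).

Novobiocin +: excludes Staphylococcus saprophyticus — 10 left.
CAMP −: excludes Streptococcus agalactiae — 9 left.
Coagulase −: excludes Staphylococcus aureus — 8 left.
Mannitol −: excludes Enterococcus faecium, Enterococcus faecalis — 6 left.
PYR −: excludes Streptococcus pyogenes, Staphylococcus lugdunensis — 4 left.

Micrococcus luteus, Staphylococcus epidermidis, Streptococcus bovis, Streptococcus pneumoniae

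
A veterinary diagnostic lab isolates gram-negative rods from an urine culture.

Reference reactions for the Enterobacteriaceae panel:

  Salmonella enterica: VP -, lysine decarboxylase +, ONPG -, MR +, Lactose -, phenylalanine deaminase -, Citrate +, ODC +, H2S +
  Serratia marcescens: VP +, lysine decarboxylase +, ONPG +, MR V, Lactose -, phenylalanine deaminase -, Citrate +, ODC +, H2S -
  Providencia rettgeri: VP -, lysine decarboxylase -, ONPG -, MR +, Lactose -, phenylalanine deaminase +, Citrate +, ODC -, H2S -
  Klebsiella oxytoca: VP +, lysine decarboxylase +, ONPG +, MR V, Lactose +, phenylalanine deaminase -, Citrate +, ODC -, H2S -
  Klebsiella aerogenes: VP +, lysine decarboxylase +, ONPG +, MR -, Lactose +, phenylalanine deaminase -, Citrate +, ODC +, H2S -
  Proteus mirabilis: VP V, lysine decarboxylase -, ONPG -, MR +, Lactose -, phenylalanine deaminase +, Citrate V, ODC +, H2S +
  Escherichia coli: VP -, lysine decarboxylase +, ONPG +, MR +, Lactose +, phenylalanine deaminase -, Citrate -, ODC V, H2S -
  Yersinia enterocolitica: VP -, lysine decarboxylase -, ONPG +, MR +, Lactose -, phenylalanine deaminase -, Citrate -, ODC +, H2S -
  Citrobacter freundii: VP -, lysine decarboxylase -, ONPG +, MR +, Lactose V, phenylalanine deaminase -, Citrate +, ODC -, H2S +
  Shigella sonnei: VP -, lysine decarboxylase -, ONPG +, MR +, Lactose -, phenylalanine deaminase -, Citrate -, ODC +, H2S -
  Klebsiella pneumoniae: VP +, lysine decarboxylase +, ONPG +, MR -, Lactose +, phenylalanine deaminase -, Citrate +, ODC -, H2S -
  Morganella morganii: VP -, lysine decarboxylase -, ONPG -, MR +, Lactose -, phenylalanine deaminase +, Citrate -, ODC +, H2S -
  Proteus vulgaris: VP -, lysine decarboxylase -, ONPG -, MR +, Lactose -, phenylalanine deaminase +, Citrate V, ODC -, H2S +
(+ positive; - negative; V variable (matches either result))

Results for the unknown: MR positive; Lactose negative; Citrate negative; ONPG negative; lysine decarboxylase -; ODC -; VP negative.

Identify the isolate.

Citrate -: excludes 7 organisms — 6 left.
lysine decarboxylase -: excludes Escherichia coli — 5 left.
ODC -: excludes Proteus mirabilis, Yersinia enterocolitica, Shigella sonnei, Morganella morganii — 1 left.
ONPG -: the one remaining candidate is consistent.
MR +: the one remaining candidate is consistent.
VP -: the one remaining candidate is consistent.
Lactose -: the one remaining candidate is consistent.

Proteus vulgaris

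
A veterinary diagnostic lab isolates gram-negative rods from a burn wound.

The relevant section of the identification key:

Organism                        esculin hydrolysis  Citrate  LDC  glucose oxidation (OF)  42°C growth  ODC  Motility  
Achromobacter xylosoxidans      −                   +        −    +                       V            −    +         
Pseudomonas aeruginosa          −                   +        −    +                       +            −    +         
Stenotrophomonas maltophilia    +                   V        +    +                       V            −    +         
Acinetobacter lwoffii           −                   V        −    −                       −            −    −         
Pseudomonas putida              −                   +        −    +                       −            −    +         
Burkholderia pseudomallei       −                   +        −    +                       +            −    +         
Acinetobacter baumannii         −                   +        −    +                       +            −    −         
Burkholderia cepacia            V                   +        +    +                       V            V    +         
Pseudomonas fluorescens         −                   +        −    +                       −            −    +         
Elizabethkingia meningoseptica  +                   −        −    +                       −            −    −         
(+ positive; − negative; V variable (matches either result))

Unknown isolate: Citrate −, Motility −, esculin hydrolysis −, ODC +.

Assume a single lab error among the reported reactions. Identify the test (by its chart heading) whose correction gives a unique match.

ODC

As reported, no row in the chart matches all 4 reactions.
Reversing esculin hydrolysis → still no organism matches.
Reversing Motility → still no organism matches.
Reversing Citrate → still no organism matches.
Reversing ODC (to −) → unique match: Acinetobacter lwoffii.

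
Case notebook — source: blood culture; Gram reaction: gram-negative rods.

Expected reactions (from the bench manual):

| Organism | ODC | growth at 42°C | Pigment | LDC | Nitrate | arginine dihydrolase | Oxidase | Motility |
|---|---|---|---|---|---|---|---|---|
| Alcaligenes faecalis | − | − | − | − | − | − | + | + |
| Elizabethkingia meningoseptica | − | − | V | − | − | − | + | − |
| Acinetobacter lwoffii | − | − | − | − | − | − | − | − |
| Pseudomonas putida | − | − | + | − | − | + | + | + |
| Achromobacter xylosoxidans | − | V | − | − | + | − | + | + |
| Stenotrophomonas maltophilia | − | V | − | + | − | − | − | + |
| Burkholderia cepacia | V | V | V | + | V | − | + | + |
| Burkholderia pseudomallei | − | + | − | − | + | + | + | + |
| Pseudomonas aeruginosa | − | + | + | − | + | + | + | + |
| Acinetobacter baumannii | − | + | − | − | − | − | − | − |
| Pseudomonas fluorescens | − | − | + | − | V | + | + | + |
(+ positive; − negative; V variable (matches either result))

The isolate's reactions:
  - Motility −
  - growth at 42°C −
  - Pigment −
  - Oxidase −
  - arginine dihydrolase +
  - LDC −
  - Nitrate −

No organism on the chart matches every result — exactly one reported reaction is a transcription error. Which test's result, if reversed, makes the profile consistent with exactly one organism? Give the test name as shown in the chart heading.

arginine dihydrolase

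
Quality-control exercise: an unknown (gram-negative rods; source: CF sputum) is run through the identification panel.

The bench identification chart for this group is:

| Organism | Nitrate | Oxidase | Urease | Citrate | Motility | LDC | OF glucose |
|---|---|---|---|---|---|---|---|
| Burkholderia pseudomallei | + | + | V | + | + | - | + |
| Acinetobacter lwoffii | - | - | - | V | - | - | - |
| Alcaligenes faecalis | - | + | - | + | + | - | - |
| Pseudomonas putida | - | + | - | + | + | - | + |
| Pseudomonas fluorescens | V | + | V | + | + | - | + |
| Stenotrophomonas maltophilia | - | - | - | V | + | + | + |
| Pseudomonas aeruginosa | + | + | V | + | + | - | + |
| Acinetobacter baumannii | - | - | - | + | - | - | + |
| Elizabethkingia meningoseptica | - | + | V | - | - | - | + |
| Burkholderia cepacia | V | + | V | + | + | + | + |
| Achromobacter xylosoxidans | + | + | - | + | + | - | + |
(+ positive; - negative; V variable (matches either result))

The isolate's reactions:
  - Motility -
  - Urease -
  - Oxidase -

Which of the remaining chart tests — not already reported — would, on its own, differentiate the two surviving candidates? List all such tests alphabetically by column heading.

Urease -: all 11 remaining candidates are consistent.
Oxidase -: excludes 8 organisms — 3 left.
Motility -: excludes Stenotrophomonas maltophilia — 2 left.
Two candidates remain: Acinetobacter baumannii and Acinetobacter lwoffii.
  Nitrate: - vs - — same for both, does not separate.
  Citrate: + vs V — variable for at least one, does not separate.
  LDC: - vs - — same for both, does not separate.
  OF glucose: Acinetobacter baumannii +, Acinetobacter lwoffii - — discriminates.

OF glucose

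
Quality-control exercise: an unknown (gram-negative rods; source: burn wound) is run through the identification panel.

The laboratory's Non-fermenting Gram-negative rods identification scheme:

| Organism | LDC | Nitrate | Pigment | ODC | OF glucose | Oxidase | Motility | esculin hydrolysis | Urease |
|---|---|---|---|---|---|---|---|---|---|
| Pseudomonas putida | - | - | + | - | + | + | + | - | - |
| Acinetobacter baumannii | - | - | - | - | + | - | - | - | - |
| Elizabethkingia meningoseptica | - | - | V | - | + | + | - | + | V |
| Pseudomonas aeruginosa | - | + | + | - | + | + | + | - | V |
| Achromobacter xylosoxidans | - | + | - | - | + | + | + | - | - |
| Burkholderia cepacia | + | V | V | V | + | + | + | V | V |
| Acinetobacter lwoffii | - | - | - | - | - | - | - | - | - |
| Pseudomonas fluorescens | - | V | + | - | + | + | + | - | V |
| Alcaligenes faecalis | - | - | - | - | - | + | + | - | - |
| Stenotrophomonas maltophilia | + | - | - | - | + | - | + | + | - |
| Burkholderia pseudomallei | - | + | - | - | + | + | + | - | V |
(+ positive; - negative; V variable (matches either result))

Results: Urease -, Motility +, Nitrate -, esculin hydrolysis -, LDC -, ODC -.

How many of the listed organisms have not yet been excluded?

3

esculin hydrolysis -: excludes Elizabethkingia meningoseptica, Stenotrophomonas maltophilia — 9 left.
ODC -: all 9 remaining candidates are consistent.
Nitrate -: excludes Pseudomonas aeruginosa, Achromobacter xylosoxidans, Burkholderia pseudomallei — 6 left.
Urease -: all 6 remaining candidates are consistent.
LDC -: excludes Burkholderia cepacia — 5 left.
Motility +: excludes Acinetobacter baumannii, Acinetobacter lwoffii — 3 left.
Still consistent: Alcaligenes faecalis, Pseudomonas fluorescens, Pseudomonas putida.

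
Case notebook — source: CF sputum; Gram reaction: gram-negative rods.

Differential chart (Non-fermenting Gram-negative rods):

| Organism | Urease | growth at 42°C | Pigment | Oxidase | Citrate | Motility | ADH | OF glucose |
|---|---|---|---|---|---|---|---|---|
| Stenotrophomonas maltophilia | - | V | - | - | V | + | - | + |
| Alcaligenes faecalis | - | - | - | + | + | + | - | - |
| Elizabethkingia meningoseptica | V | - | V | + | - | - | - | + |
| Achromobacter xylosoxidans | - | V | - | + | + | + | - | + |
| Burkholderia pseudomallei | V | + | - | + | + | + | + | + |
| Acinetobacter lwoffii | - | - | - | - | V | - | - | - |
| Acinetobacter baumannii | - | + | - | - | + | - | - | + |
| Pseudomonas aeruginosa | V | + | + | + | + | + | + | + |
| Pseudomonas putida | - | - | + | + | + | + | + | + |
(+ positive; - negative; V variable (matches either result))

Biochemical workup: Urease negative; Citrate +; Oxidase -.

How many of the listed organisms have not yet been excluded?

3

Citrate +: excludes Elizabethkingia meningoseptica — 8 left.
Oxidase -: excludes 5 organisms — 3 left.
Urease -: all 3 remaining candidates are consistent.
Still consistent: Acinetobacter baumannii, Acinetobacter lwoffii, Stenotrophomonas maltophilia.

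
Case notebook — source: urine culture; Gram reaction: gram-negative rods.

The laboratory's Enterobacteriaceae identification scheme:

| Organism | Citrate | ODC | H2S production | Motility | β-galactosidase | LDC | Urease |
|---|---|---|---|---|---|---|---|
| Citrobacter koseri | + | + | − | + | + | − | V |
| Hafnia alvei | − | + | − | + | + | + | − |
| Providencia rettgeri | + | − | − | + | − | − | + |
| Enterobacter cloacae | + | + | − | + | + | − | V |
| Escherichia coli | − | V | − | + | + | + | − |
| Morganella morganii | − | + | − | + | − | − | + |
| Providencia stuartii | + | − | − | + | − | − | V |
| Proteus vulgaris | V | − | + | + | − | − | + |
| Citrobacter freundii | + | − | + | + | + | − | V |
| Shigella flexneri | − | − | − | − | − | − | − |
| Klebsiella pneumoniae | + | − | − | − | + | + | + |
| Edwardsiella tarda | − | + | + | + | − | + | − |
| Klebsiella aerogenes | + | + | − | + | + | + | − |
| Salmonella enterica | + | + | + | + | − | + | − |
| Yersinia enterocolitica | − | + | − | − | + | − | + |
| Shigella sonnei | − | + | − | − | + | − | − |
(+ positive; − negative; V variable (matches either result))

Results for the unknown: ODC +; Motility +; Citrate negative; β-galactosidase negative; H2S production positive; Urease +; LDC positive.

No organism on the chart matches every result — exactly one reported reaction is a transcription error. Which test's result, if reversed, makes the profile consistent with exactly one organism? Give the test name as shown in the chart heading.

Urease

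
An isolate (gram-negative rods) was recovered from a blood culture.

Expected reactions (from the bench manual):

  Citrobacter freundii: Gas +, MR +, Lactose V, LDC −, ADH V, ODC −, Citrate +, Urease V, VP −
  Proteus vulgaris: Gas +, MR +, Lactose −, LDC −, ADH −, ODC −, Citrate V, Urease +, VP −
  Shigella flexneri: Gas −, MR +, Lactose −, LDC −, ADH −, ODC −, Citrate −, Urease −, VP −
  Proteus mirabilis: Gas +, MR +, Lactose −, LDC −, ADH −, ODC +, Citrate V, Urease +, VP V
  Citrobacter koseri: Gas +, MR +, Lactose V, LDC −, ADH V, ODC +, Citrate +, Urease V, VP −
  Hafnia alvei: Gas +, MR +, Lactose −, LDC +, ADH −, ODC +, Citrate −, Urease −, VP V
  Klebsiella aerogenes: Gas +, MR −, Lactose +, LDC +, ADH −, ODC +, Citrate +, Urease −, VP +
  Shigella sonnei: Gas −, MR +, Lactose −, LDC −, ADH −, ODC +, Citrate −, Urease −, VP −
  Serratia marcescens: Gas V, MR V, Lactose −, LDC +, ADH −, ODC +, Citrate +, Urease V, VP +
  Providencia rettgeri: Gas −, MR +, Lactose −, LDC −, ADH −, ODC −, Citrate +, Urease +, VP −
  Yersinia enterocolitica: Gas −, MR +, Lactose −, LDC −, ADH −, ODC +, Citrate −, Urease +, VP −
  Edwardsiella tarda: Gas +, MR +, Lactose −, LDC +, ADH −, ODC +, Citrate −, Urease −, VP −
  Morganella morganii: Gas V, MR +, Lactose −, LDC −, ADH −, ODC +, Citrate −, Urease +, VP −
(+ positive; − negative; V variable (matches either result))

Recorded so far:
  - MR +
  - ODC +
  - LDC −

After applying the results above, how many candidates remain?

5

MR +: excludes Klebsiella aerogenes — 12 left.
ODC +: excludes Citrobacter freundii, Proteus vulgaris, Shigella flexneri, Providencia rettgeri — 8 left.
LDC −: excludes Hafnia alvei, Serratia marcescens, Edwardsiella tarda — 5 left.
Still consistent: Citrobacter koseri, Morganella morganii, Proteus mirabilis, Shigella sonnei, Yersinia enterocolitica.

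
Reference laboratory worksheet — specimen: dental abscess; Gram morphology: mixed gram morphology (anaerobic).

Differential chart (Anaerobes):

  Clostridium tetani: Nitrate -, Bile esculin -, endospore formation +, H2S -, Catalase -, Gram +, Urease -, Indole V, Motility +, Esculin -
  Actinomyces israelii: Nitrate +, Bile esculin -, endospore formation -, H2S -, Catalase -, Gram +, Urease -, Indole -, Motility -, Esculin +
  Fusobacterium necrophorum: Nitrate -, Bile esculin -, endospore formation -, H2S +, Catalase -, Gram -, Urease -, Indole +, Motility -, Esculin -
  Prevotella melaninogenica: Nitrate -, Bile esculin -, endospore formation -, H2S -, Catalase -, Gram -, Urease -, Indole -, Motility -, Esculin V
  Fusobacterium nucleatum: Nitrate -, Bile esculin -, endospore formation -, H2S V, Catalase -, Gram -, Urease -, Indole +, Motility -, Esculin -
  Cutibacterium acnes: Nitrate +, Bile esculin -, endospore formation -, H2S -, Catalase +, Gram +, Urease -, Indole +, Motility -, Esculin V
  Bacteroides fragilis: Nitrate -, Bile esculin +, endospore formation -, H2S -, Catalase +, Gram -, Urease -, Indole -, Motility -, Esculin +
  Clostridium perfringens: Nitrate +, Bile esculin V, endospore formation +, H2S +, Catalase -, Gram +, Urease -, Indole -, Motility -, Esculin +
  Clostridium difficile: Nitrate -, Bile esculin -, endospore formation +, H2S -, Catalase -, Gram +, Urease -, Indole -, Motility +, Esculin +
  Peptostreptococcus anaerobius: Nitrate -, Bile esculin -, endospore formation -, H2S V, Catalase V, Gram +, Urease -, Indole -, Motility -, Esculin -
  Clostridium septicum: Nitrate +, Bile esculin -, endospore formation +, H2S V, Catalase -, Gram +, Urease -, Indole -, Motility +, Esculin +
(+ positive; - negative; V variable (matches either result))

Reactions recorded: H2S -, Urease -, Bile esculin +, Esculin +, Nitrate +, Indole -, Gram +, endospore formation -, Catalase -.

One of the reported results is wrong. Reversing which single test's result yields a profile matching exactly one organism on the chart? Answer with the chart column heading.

As reported, no row in the chart matches all 9 reactions.
Reversing Bile esculin (to -) → unique match: Actinomyces israelii.
Reversing Catalase → still no organism matches.
Reversing Urease → still no organism matches.
Reversing endospore formation → still no organism matches.
Reversing Nitrate → still no organism matches.
Reversing H2S → still no organism matches.
Reversing Indole → still no organism matches.
Reversing Gram → still no organism matches.
Reversing Esculin → still no organism matches.

Bile esculin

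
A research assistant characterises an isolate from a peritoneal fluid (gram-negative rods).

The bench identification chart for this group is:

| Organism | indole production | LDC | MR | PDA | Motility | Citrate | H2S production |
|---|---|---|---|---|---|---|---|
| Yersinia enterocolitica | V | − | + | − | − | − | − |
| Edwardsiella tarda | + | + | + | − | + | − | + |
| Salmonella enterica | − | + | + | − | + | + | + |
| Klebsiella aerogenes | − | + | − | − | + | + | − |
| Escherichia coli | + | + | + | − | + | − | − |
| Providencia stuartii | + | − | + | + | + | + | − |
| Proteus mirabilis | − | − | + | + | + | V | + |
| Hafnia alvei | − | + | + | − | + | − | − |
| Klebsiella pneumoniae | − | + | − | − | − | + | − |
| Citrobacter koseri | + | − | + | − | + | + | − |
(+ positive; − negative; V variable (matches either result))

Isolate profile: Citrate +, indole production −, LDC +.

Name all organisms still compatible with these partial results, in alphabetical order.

LDC +: excludes Yersinia enterocolitica, Providencia stuartii, Proteus mirabilis, Citrobacter koseri — 6 left.
Citrate +: excludes Edwardsiella tarda, Escherichia coli, Hafnia alvei — 3 left.
indole production −: all 3 remaining candidates are consistent.

Klebsiella aerogenes, Klebsiella pneumoniae, Salmonella enterica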